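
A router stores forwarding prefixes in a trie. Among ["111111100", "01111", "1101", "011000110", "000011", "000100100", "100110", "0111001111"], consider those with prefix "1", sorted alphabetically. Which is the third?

DFS of the "1" subtree visits, in order: "100110", "1101", "111111100"
The 3rd is 111111100.

111111100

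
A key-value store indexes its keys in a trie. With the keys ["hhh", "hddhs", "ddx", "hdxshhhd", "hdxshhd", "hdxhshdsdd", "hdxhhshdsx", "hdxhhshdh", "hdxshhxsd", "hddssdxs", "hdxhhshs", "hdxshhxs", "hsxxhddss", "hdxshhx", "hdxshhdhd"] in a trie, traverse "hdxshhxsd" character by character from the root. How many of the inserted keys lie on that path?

3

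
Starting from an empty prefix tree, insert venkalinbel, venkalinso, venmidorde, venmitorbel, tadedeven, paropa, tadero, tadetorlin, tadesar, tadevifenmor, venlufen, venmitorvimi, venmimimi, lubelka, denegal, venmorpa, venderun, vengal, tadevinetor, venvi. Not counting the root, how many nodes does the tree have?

106

Insert word by word; a character creates a node only if that edge doesn't already exist:
  "venkalinbel" → 11 new (v, e, n, k, a, l, i, n, b, e, l)
  "venkalinso" → prefix "venkalin" already present; 2 new (s, o)
  "venmidorde" → prefix "ven" already present; 7 new (m, i, d, o, r, d, e)
  "venmitorbel" → prefix "venmi" already present; 6 new (t, o, r, b, e, l)
  "tadedeven" → 9 new (t, a, d, e, d, e, v, e, n)
  "paropa" → 6 new (p, a, r, o, p, a)
  "tadero" → prefix "tade" already present; 2 new (r, o)
  "tadetorlin" → prefix "tade" already present; 6 new (t, o, r, l, i, n)
  "tadesar" → prefix "tade" already present; 3 new (s, a, r)
  "tadevifenmor" → prefix "tade" already present; 8 new (v, i, f, e, n, m, o, r)
  "venlufen" → prefix "ven" already present; 5 new (l, u, f, e, n)
  "venmitorvimi" → prefix "venmitor" already present; 4 new (v, i, m, i)
  "venmimimi" → prefix "venmi" already present; 4 new (m, i, m, i)
  "lubelka" → 7 new (l, u, b, e, l, k, a)
  "denegal" → 7 new (d, e, n, e, g, a, l)
  "venmorpa" → prefix "venm" already present; 4 new (o, r, p, a)
  "venderun" → prefix "ven" already present; 5 new (d, e, r, u, n)
  "vengal" → prefix "ven" already present; 3 new (g, a, l)
  "tadevinetor" → prefix "tadevi" already present; 5 new (n, e, t, o, r)
  "venvi" → prefix "ven" already present; 2 new (v, i)
Total nodes = 11 + 2 + 7 + 6 + 9 + 6 + 2 + 6 + 3 + 8 + 5 + 4 + 4 + 7 + 7 + 4 + 5 + 3 + 5 + 2 = 106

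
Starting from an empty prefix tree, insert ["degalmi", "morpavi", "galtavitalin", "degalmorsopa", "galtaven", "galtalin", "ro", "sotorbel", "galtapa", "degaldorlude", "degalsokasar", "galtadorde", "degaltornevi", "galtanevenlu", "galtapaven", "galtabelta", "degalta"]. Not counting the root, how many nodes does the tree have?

91

For each word, the new-node count is its length minus the longest prefix already in the trie:
  "degalmi" → 7 new (d, e, g, a, l, m, i)
  "morpavi" → 7 new (m, o, r, p, a, v, i)
  "galtavitalin" → 12 new (g, a, l, t, a, v, i, t, a, l, i, n)
  "degalmorsopa" → prefix "degalm" already present; 6 new (o, r, s, o, p, a)
  "galtaven" → prefix "galtav" already present; 2 new (e, n)
  "galtalin" → prefix "galta" already present; 3 new (l, i, n)
  "ro" → 2 new (r, o)
  "sotorbel" → 8 new (s, o, t, o, r, b, e, l)
  "galtapa" → prefix "galta" already present; 2 new (p, a)
  "degaldorlude" → prefix "degal" already present; 7 new (d, o, r, l, u, d, e)
  "degalsokasar" → prefix "degal" already present; 7 new (s, o, k, a, s, a, r)
  "galtadorde" → prefix "galta" already present; 5 new (d, o, r, d, e)
  "degaltornevi" → prefix "degal" already present; 7 new (t, o, r, n, e, v, i)
  "galtanevenlu" → prefix "galta" already present; 7 new (n, e, v, e, n, l, u)
  "galtapaven" → prefix "galtapa" already present; 3 new (v, e, n)
  "galtabelta" → prefix "galta" already present; 5 new (b, e, l, t, a)
  "degalta" → prefix "degalt" already present; 1 new (a)
Total nodes = 7 + 7 + 12 + 6 + 2 + 3 + 2 + 8 + 2 + 7 + 7 + 5 + 7 + 7 + 3 + 5 + 1 = 91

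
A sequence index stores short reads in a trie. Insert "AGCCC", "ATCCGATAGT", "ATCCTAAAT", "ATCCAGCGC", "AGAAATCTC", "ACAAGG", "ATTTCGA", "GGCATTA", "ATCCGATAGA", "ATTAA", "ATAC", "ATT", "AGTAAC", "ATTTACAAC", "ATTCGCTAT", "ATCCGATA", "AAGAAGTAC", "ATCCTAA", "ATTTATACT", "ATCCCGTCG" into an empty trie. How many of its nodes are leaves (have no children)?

A leaf is a node with no children — equivalently, the end of a word that is not a proper prefix of any other stored word.
Those words: "AAGAAGTAC", "ACAAGG", "AGAAATCTC", "AGCCC", "AGTAAC", "ATAC", "ATCCAGCGC", "ATCCCGTCG", "ATCCGATAGA", "ATCCGATAGT", "ATCCTAAAT", "ATTAA", "ATTCGCTAT", "ATTTACAAC", "ATTTATACT", "ATTTCGA", "GGCATTA"
Leaf count: 17

17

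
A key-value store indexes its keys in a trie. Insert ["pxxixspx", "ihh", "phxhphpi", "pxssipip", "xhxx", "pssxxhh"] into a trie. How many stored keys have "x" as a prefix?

Walk to "x"; the words in its subtree are exactly those with that prefix.
Matches: "xhxx"
Count: 1

1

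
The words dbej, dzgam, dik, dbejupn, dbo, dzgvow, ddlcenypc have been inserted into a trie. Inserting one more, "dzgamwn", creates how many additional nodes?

Walking "dzgamwn" from the root, the first 5 characters ("dzgam") follow existing edges; "w" is the first miss.
New nodes needed: |"dzgamwn"| − 5 = 7 − 5 = 2.

2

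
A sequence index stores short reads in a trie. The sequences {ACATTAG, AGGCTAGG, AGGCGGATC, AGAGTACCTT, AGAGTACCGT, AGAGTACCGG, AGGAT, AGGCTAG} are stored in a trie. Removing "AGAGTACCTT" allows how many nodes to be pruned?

After clearing the end-marker at "AGAGTACCTT", prune upward until reaching a node still needed by another word.
The suffix "TT" (2 nodes) is used only by "AGAGTACCTT"; the node for "AGAGTACC" still has the child "G", so pruning stops there.
Nodes removed: 2

2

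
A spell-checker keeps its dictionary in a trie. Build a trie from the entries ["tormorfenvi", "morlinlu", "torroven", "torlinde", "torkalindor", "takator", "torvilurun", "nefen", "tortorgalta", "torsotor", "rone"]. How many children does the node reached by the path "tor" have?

Follow the path "tor" to its node, then look at its outgoing edges.
Distinct next characters after "tor": k, l, m, r, s, t, v.
That node has 7 child edges.

7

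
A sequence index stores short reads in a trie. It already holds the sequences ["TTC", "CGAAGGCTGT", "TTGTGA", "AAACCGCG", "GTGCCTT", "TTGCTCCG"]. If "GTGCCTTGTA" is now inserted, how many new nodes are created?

"GTGCCTT" is already a path in the trie; the remaining "GTA" must be added.
So 10 − 7 = 3 new nodes.

3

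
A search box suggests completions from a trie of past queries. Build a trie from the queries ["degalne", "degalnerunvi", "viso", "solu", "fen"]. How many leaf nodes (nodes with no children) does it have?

A leaf is a node with no children — equivalently, the end of a word that is not a proper prefix of any other stored word.
Those words: "degalnerunvi", "fen", "solu", "viso"
Leaf count: 4

4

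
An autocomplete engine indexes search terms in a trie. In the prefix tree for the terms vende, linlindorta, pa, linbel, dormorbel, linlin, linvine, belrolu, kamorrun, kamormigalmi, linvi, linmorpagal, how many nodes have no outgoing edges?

A leaf is a node with no children — equivalently, the end of a word that is not a proper prefix of any other stored word.
Those words: "belrolu", "dormorbel", "kamormigalmi", "kamorrun", "linbel", "linlindorta", "linmorpagal", "linvine", "pa", "vende"
Leaf count: 10

10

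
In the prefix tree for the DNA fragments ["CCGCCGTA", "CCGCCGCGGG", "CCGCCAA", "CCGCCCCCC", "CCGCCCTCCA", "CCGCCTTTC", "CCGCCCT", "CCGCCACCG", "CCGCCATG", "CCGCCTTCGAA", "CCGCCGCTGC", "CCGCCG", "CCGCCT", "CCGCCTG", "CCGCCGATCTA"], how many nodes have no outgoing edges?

12

Leaves are exactly the stored words that no other stored word extends.
Those words: "CCGCCAA", "CCGCCACCG", "CCGCCATG", "CCGCCCCCC", "CCGCCCTCCA", "CCGCCGATCTA", "CCGCCGCGGG", "CCGCCGCTGC", "CCGCCGTA", "CCGCCTG", "CCGCCTTCGAA", "CCGCCTTTC"
Leaf count: 12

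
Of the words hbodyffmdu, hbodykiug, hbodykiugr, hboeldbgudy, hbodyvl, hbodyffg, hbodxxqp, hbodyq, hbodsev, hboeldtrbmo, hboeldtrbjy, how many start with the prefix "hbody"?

6

Traverse to the node for "hbody", then collect every word in that subtree.
Words under "hbody": hbodyffg, hbodyffmdu, hbodykiug, hbodykiugr, hbodyq, hbodyvl
Count: 6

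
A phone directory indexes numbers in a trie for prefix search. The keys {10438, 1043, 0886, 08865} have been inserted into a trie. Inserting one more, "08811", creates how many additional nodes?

Walking "08811" from the root, the first 3 characters ("088") follow existing edges; "1" is the first miss.
So 5 − 3 = 2 new nodes.

2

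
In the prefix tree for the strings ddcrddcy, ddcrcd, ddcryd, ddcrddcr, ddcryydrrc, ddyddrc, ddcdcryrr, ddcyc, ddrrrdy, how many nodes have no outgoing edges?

A leaf is a node with no children — equivalently, the end of a word that is not a proper prefix of any other stored word.
Those words: "ddcdcryrr", "ddcrcd", "ddcrddcr", "ddcrddcy", "ddcryd", "ddcryydrrc", "ddcyc", "ddrrrdy", "ddyddrc"
Leaf count: 9

9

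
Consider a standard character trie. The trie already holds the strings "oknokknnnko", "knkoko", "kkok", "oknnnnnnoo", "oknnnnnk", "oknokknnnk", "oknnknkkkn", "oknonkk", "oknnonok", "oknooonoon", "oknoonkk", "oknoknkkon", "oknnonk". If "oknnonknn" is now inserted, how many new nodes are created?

2

"oknnonk" is already a path in the trie; the remaining "nn" must be added.
Each of the 2 remaining characters creates one node.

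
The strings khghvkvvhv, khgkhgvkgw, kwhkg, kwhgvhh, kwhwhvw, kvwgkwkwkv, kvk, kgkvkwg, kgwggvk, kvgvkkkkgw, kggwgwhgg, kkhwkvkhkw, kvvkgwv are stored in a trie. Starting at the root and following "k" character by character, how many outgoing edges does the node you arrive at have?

5

Walk "k" from the root, arriving at one node.
Characters that immediately follow "k" among the stored strings: {g, h, k, v, w}.
That node has 5 child edges.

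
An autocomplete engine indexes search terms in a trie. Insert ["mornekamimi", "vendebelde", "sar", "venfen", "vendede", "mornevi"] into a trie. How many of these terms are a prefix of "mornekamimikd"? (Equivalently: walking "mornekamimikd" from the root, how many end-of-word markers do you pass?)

1

Walk "mornekamimikd" from the root; an end-of-word marker is hit whenever a stored word is a prefix of "mornekamimikd".
Prefixes of the query that are stored words: "mornekamimi"
Count: 1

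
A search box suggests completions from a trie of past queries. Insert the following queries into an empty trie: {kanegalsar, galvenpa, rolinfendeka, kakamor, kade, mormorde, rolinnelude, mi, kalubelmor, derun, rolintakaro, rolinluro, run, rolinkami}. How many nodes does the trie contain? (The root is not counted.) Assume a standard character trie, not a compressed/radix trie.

81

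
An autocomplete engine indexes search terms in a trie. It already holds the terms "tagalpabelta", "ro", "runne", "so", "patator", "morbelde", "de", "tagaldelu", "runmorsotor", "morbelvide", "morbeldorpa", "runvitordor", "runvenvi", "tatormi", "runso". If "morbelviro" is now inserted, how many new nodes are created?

2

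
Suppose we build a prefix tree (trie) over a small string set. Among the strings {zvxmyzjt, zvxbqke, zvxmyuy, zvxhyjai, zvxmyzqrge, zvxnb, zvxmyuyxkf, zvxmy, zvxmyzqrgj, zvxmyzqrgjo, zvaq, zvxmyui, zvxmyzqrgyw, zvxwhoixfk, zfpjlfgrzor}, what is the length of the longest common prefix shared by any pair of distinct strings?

The deepest shared node is where two words last agree before diverging.
e.g. "zvxmyzqrgj" and "zvxmyzqrgjo" share the prefix "zvxmyzqrgj" of length 10; no pair shares a longer one.
Longest shared-prefix length: 10

10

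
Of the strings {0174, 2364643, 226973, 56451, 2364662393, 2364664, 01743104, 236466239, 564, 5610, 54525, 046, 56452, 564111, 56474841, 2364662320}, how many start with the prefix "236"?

Filter for entries beginning with "236":
Matches: "2364643", "2364662320", "236466239", "2364662393", "2364664"
Count: 5

5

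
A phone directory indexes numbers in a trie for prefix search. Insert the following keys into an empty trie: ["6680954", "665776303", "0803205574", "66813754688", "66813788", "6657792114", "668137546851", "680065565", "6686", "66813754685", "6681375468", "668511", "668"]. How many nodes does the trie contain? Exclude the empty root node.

For each word, the new-node count is its length minus the longest prefix already in the trie:
  "6680954" → 7 new (6, 6, 8, 0, 9, 5, 4)
  "665776303" → prefix "66" already present; 7 new (5, 7, 7, 6, 3, 0, 3)
  "0803205574" → 10 new (0, 8, 0, 3, 2, 0, 5, 5, 7, 4)
  "66813754688" → prefix "668" already present; 8 new (1, 3, 7, 5, 4, 6, 8, 8)
  "66813788" → prefix "668137" already present; 2 new (8, 8)
  "6657792114" → prefix "66577" already present; 5 new (9, 2, 1, 1, 4)
  "668137546851" → prefix "6681375468" already present; 2 new (5, 1)
  "680065565" → prefix "6" already present; 8 new (8, 0, 0, 6, 5, 5, 6, 5)
  "6686" → prefix "668" already present; 1 new (6)
  "66813754685" → prefix "66813754685" already present; 0 new (none)
  "6681375468" → prefix "6681375468" already present; 0 new (none)
  "668511" → prefix "668" already present; 3 new (5, 1, 1)
  "668" → prefix "668" already present; 0 new (none)
Total nodes = 7 + 7 + 10 + 8 + 2 + 5 + 2 + 8 + 1 + 0 + 0 + 3 + 0 = 53

53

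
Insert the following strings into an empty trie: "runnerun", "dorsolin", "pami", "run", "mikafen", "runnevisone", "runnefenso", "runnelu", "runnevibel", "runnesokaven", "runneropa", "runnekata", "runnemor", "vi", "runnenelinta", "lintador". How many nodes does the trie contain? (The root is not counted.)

77

Insert word by word; a character creates a node only if that edge doesn't already exist:
  "runnerun" → 8 new (r, u, n, n, e, r, u, n)
  "dorsolin" → 8 new (d, o, r, s, o, l, i, n)
  "pami" → 4 new (p, a, m, i)
  "run" → prefix "run" already present; 0 new (none)
  "mikafen" → 7 new (m, i, k, a, f, e, n)
  "runnevisone" → prefix "runne" already present; 6 new (v, i, s, o, n, e)
  "runnefenso" → prefix "runne" already present; 5 new (f, e, n, s, o)
  "runnelu" → prefix "runne" already present; 2 new (l, u)
  "runnevibel" → prefix "runnevi" already present; 3 new (b, e, l)
  "runnesokaven" → prefix "runne" already present; 7 new (s, o, k, a, v, e, n)
  "runneropa" → prefix "runner" already present; 3 new (o, p, a)
  "runnekata" → prefix "runne" already present; 4 new (k, a, t, a)
  "runnemor" → prefix "runne" already present; 3 new (m, o, r)
  "vi" → 2 new (v, i)
  "runnenelinta" → prefix "runne" already present; 7 new (n, e, l, i, n, t, a)
  "lintador" → 8 new (l, i, n, t, a, d, o, r)
Total nodes = 8 + 8 + 4 + 0 + 7 + 6 + 5 + 2 + 3 + 7 + 3 + 4 + 3 + 2 + 7 + 8 = 77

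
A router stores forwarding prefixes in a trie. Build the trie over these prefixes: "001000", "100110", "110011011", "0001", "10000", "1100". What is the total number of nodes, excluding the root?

Count nodes per top-level branch (shared prefixes stored once):
  '0'-branch (0001, 001000): 8 nodes
  '1'-branch (10000, 100110, 1100, 110011011): 16 nodes
Sum: 24

24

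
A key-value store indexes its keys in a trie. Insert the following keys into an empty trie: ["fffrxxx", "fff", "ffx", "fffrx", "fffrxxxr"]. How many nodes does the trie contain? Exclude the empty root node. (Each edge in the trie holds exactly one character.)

9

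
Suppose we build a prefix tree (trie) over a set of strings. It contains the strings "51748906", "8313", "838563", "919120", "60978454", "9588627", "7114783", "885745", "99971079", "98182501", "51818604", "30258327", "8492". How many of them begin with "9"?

Traverse to the node for "9", then collect every word in that subtree.
Matches: "919120", "9588627", "98182501", "99971079"
Count: 4

4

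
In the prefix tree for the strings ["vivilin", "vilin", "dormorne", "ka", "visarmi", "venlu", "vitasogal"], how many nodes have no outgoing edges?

Leaves are exactly the stored words that no other stored word extends.
Those words: "dormorne", "ka", "venlu", "vilin", "visarmi", "vitasogal", "vivilin"
Leaf count: 7

7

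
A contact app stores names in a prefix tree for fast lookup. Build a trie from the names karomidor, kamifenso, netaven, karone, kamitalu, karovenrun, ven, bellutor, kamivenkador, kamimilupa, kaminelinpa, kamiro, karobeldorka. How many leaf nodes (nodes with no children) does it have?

Leaves are exactly the stored words that no other stored word extends.
Those words: "bellutor", "kamifenso", "kamimilupa", "kaminelinpa", "kamiro", "kamitalu", "kamivenkador", "karobeldorka", "karomidor", "karone", "karovenrun", "netaven", "ven"
Leaf count: 13

13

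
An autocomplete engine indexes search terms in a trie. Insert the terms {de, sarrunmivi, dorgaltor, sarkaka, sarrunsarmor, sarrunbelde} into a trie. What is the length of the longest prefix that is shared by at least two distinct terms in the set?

6

Equivalently: take the maximum, over all pairs, of their longest common prefix length.
"sarrunbelde" and "sarrunmivi" agree on "sarrun" (6 characters) before diverging; nothing deeper is shared.
Longest shared-prefix length: 6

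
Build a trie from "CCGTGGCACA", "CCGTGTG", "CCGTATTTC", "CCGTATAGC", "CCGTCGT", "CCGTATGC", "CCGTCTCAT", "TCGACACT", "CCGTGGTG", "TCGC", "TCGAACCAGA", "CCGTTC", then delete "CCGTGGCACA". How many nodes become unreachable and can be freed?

4

A node on "CCGTGGCACA"'s path can go only if nothing else ends at it or branches off below it.
The suffix "CACA" (4 nodes) is used only by "CCGTGGCACA"; the node for "CCGTGG" still has the child "T", so pruning stops there.
Nodes removed: 4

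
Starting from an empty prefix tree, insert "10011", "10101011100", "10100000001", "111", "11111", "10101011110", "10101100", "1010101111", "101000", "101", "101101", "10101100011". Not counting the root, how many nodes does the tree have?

Count nodes per top-level branch (shared prefixes stored once):
  '1'-branch (10011, 101, 101000, 10100000001, 10101011100, 1010101111, 10101011110, 10101100, 10101100011, 101101, 111, 11111): 36 nodes
Sum: 36

36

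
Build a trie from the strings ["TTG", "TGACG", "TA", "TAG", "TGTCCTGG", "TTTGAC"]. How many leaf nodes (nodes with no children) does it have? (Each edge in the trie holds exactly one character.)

5

Leaves are exactly the stored words that no other stored word extends.
Those words: "TAG", "TGACG", "TGTCCTGG", "TTG", "TTTGAC"
Leaf count: 5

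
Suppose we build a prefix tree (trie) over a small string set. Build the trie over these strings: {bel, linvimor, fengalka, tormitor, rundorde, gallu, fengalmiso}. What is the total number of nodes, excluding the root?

For each word, the new-node count is its length minus the longest prefix already in the trie:
  "bel" → 3 new (b, e, l)
  "linvimor" → 8 new (l, i, n, v, i, m, o, r)
  "fengalka" → 8 new (f, e, n, g, a, l, k, a)
  "tormitor" → 8 new (t, o, r, m, i, t, o, r)
  "rundorde" → 8 new (r, u, n, d, o, r, d, e)
  "gallu" → 5 new (g, a, l, l, u)
  "fengalmiso" → prefix "fengal" already present; 4 new (m, i, s, o)
Total nodes = 3 + 8 + 8 + 8 + 8 + 5 + 4 = 44

44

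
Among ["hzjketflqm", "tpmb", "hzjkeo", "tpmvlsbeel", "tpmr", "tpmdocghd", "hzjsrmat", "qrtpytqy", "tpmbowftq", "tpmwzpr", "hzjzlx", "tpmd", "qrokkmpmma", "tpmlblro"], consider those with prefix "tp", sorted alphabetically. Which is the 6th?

Filter for "tp…" and sort: "tpmb", "tpmbowftq", "tpmd", "tpmdocghd", "tpmlblro", "tpmr", "tpmvlsbeel", "tpmwzpr"
The 6th is tpmr.

tpmr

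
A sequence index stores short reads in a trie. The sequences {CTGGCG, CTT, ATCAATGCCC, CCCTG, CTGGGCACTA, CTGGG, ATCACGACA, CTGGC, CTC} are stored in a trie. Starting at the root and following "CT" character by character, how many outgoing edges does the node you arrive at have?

3

The children of the "CT" node are the distinct next characters among strings starting with "CT".
Distinct next characters after "CT": C, G, T.
That node has 3 child edges.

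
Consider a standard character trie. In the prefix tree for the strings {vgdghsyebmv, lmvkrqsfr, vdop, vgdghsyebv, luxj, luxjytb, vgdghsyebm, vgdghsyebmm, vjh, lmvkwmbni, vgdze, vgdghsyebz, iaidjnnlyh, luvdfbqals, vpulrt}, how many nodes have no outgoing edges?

13

A leaf is a node with no children — equivalently, the end of a word that is not a proper prefix of any other stored word.
Those words: "iaidjnnlyh", "lmvkrqsfr", "lmvkwmbni", "luvdfbqals", "luxjytb", "vdop", "vgdghsyebmm", "vgdghsyebmv", "vgdghsyebv", "vgdghsyebz", "vgdze", "vjh", "vpulrt"
Leaf count: 13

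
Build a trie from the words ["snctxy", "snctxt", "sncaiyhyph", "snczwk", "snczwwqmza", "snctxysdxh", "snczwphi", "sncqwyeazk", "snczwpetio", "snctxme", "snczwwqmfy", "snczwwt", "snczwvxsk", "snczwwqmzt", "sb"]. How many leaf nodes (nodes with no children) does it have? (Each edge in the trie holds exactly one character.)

Leaves are exactly the stored words that no other stored word extends.
Those words: "sb", "sncaiyhyph", "sncqwyeazk", "snctxme", "snctxt", "snctxysdxh", "snczwk", "snczwpetio", "snczwphi", "snczwvxsk", "snczwwqmfy", "snczwwqmza", "snczwwqmzt", "snczwwt"
Leaf count: 14

14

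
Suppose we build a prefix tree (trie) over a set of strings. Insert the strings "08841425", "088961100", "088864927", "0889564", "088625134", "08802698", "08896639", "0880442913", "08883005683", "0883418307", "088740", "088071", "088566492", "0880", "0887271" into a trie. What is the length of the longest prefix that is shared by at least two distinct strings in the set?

Equivalently: take the maximum, over all pairs, of their longest common prefix length.
"088961100" and "08896639" agree on "08896" (5 characters) before diverging; nothing deeper is shared.
Longest shared-prefix length: 5

5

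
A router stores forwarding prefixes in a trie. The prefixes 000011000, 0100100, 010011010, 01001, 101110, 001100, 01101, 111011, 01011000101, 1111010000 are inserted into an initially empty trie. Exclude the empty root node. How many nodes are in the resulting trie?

52

Insert word by word; a character creates a node only if that edge doesn't already exist:
  "000011000" → 9 new (0, 0, 0, 0, 1, 1, 0, 0, 0)
  "0100100" → prefix "0" already present; 6 new (1, 0, 0, 1, 0, 0)
  "010011010" → prefix "01001" already present; 4 new (1, 0, 1, 0)
  "01001" → prefix "01001" already present; 0 new (none)
  "101110" → 6 new (1, 0, 1, 1, 1, 0)
  "001100" → prefix "00" already present; 4 new (1, 1, 0, 0)
  "01101" → prefix "01" already present; 3 new (1, 0, 1)
  "111011" → prefix "1" already present; 5 new (1, 1, 0, 1, 1)
  "01011000101" → prefix "010" already present; 8 new (1, 1, 0, 0, 0, 1, 0, 1)
  "1111010000" → prefix "111" already present; 7 new (1, 0, 1, 0, 0, 0, 0)
Total nodes = 9 + 6 + 4 + 0 + 6 + 4 + 3 + 5 + 8 + 7 = 52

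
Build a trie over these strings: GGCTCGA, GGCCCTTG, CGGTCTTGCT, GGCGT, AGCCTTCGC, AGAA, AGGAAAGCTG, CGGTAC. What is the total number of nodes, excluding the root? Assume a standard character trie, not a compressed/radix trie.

For each word, the new-node count is its length minus the longest prefix already in the trie:
  "GGCTCGA" → 7 new (G, G, C, T, C, G, A)
  "GGCCCTTG" → prefix "GGC" already present; 5 new (C, C, T, T, G)
  "CGGTCTTGCT" → 10 new (C, G, G, T, C, T, T, G, C, T)
  "GGCGT" → prefix "GGC" already present; 2 new (G, T)
  "AGCCTTCGC" → 9 new (A, G, C, C, T, T, C, G, C)
  "AGAA" → prefix "AG" already present; 2 new (A, A)
  "AGGAAAGCTG" → prefix "AG" already present; 8 new (G, A, A, A, G, C, T, G)
  "CGGTAC" → prefix "CGGT" already present; 2 new (A, C)
Total nodes = 7 + 5 + 10 + 2 + 9 + 2 + 8 + 2 = 45

45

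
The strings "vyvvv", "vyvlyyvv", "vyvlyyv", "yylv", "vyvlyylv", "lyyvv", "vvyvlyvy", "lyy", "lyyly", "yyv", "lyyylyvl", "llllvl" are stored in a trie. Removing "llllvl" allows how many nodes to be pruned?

5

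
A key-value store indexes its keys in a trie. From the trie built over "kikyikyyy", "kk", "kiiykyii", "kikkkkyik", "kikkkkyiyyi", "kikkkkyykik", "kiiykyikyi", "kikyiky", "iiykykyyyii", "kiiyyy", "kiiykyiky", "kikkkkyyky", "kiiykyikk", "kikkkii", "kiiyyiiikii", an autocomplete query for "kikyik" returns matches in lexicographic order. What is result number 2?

kikyikyyy

Filter for "kikyik…" and sort: "kikyiky", "kikyikyyy"
Position 2: kikyikyyy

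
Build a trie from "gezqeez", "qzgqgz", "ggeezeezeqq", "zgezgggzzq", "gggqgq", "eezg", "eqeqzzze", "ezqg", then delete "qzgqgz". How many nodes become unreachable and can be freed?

6

Walk "qzgqgz" from the leaf back toward the root, removing each node that no remaining word uses.
No other word shares any prefix with "qzgqgz", so all 6 of its nodes go.
Nodes removed: 6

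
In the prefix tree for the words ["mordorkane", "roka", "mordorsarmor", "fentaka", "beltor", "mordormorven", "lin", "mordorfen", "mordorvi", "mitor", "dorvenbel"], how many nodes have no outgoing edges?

A leaf is a node with no children — equivalently, the end of a word that is not a proper prefix of any other stored word.
Those words: "beltor", "dorvenbel", "fentaka", "lin", "mitor", "mordorfen", "mordorkane", "mordormorven", "mordorsarmor", "mordorvi", "roka"
Leaf count: 11

11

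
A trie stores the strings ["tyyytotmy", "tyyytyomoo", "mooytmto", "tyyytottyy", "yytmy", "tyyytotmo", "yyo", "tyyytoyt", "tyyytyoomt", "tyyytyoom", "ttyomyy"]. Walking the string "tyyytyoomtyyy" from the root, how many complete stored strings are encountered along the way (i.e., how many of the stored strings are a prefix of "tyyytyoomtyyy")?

2

Walk "tyyytyoomtyyy" from the root; an end-of-word marker is hit whenever a stored word is a prefix of "tyyytyoomtyyy".
Prefixes of the query that are stored words: "tyyytyoom", "tyyytyoomt"
Count: 2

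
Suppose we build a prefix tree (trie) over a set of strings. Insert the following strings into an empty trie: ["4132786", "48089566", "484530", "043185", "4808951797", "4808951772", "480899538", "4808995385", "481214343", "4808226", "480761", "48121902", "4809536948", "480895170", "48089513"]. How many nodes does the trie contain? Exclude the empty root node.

60

Count nodes per top-level branch (shared prefixes stored once):
  '0'-branch (043185): 6 nodes
  '4'-branch (4132786, 480761, 4808226, 48089513, 480895170, 4808951772, 4808951797, 48089566, 480899538, 4808995385, 4809536948, 481214343, 48121902, 484530): 54 nodes
Sum: 60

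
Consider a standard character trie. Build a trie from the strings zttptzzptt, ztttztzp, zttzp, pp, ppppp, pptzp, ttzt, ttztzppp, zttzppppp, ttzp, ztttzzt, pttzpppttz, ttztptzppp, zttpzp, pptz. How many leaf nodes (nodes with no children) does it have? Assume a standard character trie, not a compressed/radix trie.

Leaves are exactly the stored words that no other stored word extends.
Those words: "ppppp", "pptzp", "pttzpppttz", "ttzp", "ttztptzppp", "ttztzppp", "zttptzzptt", "zttpzp", "ztttztzp", "ztttzzt", "zttzppppp"
Leaf count: 11

11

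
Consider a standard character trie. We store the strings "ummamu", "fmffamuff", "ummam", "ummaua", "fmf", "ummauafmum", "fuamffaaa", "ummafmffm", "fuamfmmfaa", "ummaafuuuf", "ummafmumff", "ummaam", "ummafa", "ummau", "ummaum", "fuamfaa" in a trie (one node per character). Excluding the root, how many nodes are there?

54

Insert word by word; a character creates a node only if that edge doesn't already exist:
  "ummamu" → 6 new (u, m, m, a, m, u)
  "fmffamuff" → 9 new (f, m, f, f, a, m, u, f, f)
  "ummam" → prefix "ummam" already present; 0 new (none)
  "ummaua" → prefix "umma" already present; 2 new (u, a)
  "fmf" → prefix "fmf" already present; 0 new (none)
  "ummauafmum" → prefix "ummaua" already present; 4 new (f, m, u, m)
  "fuamffaaa" → prefix "f" already present; 8 new (u, a, m, f, f, a, a, a)
  "ummafmffm" → prefix "umma" already present; 5 new (f, m, f, f, m)
  "fuamfmmfaa" → prefix "fuamf" already present; 5 new (m, m, f, a, a)
  "ummaafuuuf" → prefix "umma" already present; 6 new (a, f, u, u, u, f)
  "ummafmumff" → prefix "ummafm" already present; 4 new (u, m, f, f)
  "ummaam" → prefix "ummaa" already present; 1 new (m)
  "ummafa" → prefix "ummaf" already present; 1 new (a)
  "ummau" → prefix "ummau" already present; 0 new (none)
  "ummaum" → prefix "ummau" already present; 1 new (m)
  "fuamfaa" → prefix "fuamf" already present; 2 new (a, a)
Total nodes = 6 + 9 + 0 + 2 + 0 + 4 + 8 + 5 + 5 + 6 + 4 + 1 + 1 + 0 + 1 + 2 = 54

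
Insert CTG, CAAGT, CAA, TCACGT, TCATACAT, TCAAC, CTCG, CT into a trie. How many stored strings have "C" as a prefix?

5

Filter for entries beginning with "C":
Words under "C": CAA, CAAGT, CT, CTCG, CTG
Count: 5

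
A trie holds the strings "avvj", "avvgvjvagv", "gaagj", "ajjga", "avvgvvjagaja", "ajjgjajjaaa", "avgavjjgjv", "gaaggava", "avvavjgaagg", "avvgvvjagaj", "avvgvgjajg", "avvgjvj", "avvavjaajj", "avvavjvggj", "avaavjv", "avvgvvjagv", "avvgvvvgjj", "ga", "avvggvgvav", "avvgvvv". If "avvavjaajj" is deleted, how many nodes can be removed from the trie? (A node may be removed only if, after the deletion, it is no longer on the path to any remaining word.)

4

A node on "avvavjaajj"'s path can go only if nothing else ends at it or branches off below it.
The suffix "aajj" (4 nodes) is used only by "avvavjaajj"; the node for "avvavj" still has the child "g", so pruning stops there.
Nodes removed: 4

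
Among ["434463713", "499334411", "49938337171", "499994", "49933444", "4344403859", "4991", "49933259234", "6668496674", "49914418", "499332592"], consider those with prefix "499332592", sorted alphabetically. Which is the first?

Words with prefix "499332592", in lexicographic order: "499332592", "49933259234"
The 1st is 499332592.

499332592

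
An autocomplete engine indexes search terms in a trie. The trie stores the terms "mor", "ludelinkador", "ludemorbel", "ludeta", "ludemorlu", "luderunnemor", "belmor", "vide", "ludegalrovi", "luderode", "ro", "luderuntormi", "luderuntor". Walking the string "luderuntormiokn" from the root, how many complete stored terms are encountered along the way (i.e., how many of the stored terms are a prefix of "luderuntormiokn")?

2

Check each prefix of "luderuntormiokn" against the stored set — each match is an end-marker on the path.
Prefixes of the query that are stored words: "luderuntor", "luderuntormi"
Count: 2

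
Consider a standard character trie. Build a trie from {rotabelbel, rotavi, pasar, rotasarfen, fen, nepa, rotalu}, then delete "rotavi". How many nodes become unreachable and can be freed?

Walk "rotavi" from the leaf back toward the root, removing each node that no remaining word uses.
The suffix "vi" (2 nodes) is used only by "rotavi"; the node for "rota" still has the child "b", so pruning stops there.
Nodes removed: 2

2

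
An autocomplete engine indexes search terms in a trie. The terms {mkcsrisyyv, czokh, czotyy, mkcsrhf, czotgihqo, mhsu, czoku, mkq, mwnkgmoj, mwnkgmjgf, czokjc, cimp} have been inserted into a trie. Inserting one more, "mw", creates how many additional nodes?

0

Every character of "mw" already lies on an existing path (it is a prefix of some stored word).
No new nodes are needed: 0.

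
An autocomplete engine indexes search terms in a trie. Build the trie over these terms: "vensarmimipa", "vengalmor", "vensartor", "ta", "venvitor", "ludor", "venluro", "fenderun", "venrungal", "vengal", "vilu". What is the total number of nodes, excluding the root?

Count nodes per top-level branch (shared prefixes stored once):
  'f'-branch (fenderun): 8 nodes
  'l'-branch (ludor): 5 nodes
  't'-branch (ta): 2 nodes
  'v'-branch (vengal, vengalmor, venluro, venrungal, vensarmimipa, vensartor, venvitor, vilu): 39 nodes
Sum: 54

54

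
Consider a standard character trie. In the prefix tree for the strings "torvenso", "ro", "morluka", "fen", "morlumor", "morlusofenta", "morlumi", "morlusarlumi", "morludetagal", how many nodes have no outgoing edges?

Leaves are exactly the stored words that no other stored word extends.
Those words: "fen", "morludetagal", "morluka", "morlumi", "morlumor", "morlusarlumi", "morlusofenta", "ro", "torvenso"
Leaf count: 9

9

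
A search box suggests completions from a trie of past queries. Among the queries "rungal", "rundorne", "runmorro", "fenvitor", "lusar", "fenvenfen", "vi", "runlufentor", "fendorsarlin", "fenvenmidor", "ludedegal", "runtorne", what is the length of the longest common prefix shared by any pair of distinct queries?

6

The deepest shared node is where two words last agree before diverging.
"fenvenfen" and "fenvenmidor" agree on "fenven" (6 characters) before diverging; nothing deeper is shared.
Longest shared-prefix length: 6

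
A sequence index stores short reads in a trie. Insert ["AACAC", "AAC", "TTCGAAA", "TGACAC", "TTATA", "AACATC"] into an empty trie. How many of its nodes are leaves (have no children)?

Leaves are exactly the stored words that no other stored word extends.
Those words: "AACAC", "AACATC", "TGACAC", "TTATA", "TTCGAAA"
Leaf count: 5

5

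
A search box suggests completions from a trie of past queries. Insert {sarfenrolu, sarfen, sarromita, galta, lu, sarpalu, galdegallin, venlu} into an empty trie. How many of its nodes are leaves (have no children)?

Leaves are exactly the stored words that no other stored word extends.
Those words: "galdegallin", "galta", "lu", "sarfenrolu", "sarpalu", "sarromita", "venlu"
Leaf count: 7

7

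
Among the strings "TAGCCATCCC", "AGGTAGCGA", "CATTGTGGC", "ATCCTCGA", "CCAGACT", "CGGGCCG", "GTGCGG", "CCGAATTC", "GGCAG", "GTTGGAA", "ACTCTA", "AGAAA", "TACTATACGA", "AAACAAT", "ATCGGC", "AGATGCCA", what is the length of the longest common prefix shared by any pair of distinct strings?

3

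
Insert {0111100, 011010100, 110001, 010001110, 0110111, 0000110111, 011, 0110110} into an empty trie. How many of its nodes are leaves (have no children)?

A leaf is a node with no children — equivalently, the end of a word that is not a proper prefix of any other stored word.
Those words: "0000110111", "010001110", "011010100", "0110110", "0110111", "0111100", "110001"
Leaf count: 7

7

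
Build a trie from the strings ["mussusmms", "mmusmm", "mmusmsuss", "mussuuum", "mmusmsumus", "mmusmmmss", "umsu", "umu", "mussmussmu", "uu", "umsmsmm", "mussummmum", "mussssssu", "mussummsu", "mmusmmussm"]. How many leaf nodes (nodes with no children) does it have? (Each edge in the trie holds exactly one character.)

A leaf is a node with no children — equivalently, the end of a word that is not a proper prefix of any other stored word.
Those words: "mmusmmmss", "mmusmmussm", "mmusmsumus", "mmusmsuss", "mussmussmu", "mussssssu", "mussummmum", "mussummsu", "mussusmms", "mussuuum", "umsmsmm", "umsu", "umu", "uu"
Leaf count: 14

14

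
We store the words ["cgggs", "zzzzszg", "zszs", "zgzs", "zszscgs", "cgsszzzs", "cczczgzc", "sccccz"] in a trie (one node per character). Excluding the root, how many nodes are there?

Insert word by word; a character creates a node only if that edge doesn't already exist:
  "cgggs" → 5 new (c, g, g, g, s)
  "zzzzszg" → 7 new (z, z, z, z, s, z, g)
  "zszs" → prefix "z" already present; 3 new (s, z, s)
  "zgzs" → prefix "z" already present; 3 new (g, z, s)
  "zszscgs" → prefix "zszs" already present; 3 new (c, g, s)
  "cgsszzzs" → prefix "cg" already present; 6 new (s, s, z, z, z, s)
  "cczczgzc" → prefix "c" already present; 7 new (c, z, c, z, g, z, c)
  "sccccz" → 6 new (s, c, c, c, c, z)
Total nodes = 5 + 7 + 3 + 3 + 3 + 6 + 7 + 6 = 40

40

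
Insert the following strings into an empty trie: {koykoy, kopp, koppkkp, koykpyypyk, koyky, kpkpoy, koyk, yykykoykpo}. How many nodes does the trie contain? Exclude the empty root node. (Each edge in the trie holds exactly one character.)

For each word, the new-node count is its length minus the longest prefix already in the trie:
  "koykoy" → 6 new (k, o, y, k, o, y)
  "kopp" → prefix "ko" already present; 2 new (p, p)
  "koppkkp" → prefix "kopp" already present; 3 new (k, k, p)
  "koykpyypyk" → prefix "koyk" already present; 6 new (p, y, y, p, y, k)
  "koyky" → prefix "koyk" already present; 1 new (y)
  "kpkpoy" → prefix "k" already present; 5 new (p, k, p, o, y)
  "koyk" → prefix "koyk" already present; 0 new (none)
  "yykykoykpo" → 10 new (y, y, k, y, k, o, y, k, p, o)
Total nodes = 6 + 2 + 3 + 6 + 1 + 5 + 0 + 10 = 33

33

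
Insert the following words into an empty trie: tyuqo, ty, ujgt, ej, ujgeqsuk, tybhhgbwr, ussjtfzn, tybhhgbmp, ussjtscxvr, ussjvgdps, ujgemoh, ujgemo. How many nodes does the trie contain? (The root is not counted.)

For each word, the new-node count is its length minus the longest prefix already in the trie:
  "tyuqo" → 5 new (t, y, u, q, o)
  "ty" → prefix "ty" already present; 0 new (none)
  "ujgt" → 4 new (u, j, g, t)
  "ej" → 2 new (e, j)
  "ujgeqsuk" → prefix "ujg" already present; 5 new (e, q, s, u, k)
  "tybhhgbwr" → prefix "ty" already present; 7 new (b, h, h, g, b, w, r)
  "ussjtfzn" → prefix "u" already present; 7 new (s, s, j, t, f, z, n)
  "tybhhgbmp" → prefix "tybhhgb" already present; 2 new (m, p)
  "ussjtscxvr" → prefix "ussjt" already present; 5 new (s, c, x, v, r)
  "ussjvgdps" → prefix "ussj" already present; 5 new (v, g, d, p, s)
  "ujgemoh" → prefix "ujge" already present; 3 new (m, o, h)
  "ujgemo" → prefix "ujgemo" already present; 0 new (none)
Total nodes = 5 + 0 + 4 + 2 + 5 + 7 + 7 + 2 + 5 + 5 + 3 + 0 = 45

45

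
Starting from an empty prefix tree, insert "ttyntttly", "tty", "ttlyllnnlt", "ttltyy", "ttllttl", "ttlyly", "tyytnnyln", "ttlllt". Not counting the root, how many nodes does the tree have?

35

Count nodes per top-level branch (shared prefixes stored once):
  't'-branch (ttlllt, ttllttl, ttltyy, ttlyllnnlt, ttlyly, tty, ttyntttly, tyytnnyln): 35 nodes
Sum: 35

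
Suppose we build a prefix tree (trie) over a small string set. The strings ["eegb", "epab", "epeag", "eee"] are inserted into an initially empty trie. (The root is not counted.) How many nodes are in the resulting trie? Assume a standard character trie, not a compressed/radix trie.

Insert word by word; a character creates a node only if that edge doesn't already exist:
  "eegb" → 4 new (e, e, g, b)
  "epab" → prefix "e" already present; 3 new (p, a, b)
  "epeag" → prefix "ep" already present; 3 new (e, a, g)
  "eee" → prefix "ee" already present; 1 new (e)
Total nodes = 4 + 3 + 3 + 1 = 11

11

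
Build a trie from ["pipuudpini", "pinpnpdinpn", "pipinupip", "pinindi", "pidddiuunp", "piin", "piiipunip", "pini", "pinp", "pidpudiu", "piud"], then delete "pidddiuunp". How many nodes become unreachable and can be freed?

7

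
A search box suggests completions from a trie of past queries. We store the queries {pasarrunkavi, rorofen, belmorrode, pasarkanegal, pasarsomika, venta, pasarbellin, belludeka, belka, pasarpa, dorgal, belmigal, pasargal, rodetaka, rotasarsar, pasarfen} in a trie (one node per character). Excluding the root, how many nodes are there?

93

Count nodes per top-level branch (shared prefixes stored once):
  'b'-branch (belka, belludeka, belmigal, belmorrode): 22 nodes
  'd'-branch (dorgal): 6 nodes
  'p'-branch (pasarbellin, pasarfen, pasargal, pasarkanegal, pasarpa, pasarrunkavi, pasarsomika): 39 nodes
  'r'-branch (rodetaka, rorofen, rotasarsar): 21 nodes
  'v'-branch (venta): 5 nodes
Sum: 93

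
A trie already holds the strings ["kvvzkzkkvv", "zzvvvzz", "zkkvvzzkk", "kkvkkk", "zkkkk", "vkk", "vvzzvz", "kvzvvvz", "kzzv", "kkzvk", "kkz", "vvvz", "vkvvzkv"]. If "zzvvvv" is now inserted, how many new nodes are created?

1

The longest prefix of "zzvvvv" already in the trie is "zzvvv" (length 5).
New nodes needed: |"zzvvvv"| − 5 = 6 − 5 = 1.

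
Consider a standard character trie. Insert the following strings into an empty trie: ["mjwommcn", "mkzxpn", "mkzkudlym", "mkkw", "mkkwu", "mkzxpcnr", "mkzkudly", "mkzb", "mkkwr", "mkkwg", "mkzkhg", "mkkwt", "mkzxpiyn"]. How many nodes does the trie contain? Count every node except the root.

Trace insertions, counting only characters that open a new branch:
  "mjwommcn" → 8 new (m, j, w, o, m, m, c, n)
  "mkzxpn" → prefix "m" already present; 5 new (k, z, x, p, n)
  "mkzkudlym" → prefix "mkz" already present; 6 new (k, u, d, l, y, m)
  "mkkw" → prefix "mk" already present; 2 new (k, w)
  "mkkwu" → prefix "mkkw" already present; 1 new (u)
  "mkzxpcnr" → prefix "mkzxp" already present; 3 new (c, n, r)
  "mkzkudly" → prefix "mkzkudly" already present; 0 new (none)
  "mkzb" → prefix "mkz" already present; 1 new (b)
  "mkkwr" → prefix "mkkw" already present; 1 new (r)
  "mkkwg" → prefix "mkkw" already present; 1 new (g)
  "mkzkhg" → prefix "mkzk" already present; 2 new (h, g)
  "mkkwt" → prefix "mkkw" already present; 1 new (t)
  "mkzxpiyn" → prefix "mkzxp" already present; 3 new (i, y, n)
Total nodes = 8 + 5 + 6 + 2 + 1 + 3 + 0 + 1 + 1 + 1 + 2 + 1 + 3 = 34

34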